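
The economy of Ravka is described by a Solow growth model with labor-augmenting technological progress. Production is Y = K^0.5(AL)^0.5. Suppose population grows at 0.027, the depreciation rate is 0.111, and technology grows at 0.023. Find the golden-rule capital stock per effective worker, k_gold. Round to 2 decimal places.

k_gold ≈ 9.64

The effective depreciation rate is n + g + δ = 0.027 + 0.023 + 0.111 = 0.161.
At the golden rule the marginal product of capital equals n+g+δ: 0.5·k^(0.5−1) = 0.161. Solving, k_gold = (0.5/0.161)^(1/0.5) ≈ 9.6447.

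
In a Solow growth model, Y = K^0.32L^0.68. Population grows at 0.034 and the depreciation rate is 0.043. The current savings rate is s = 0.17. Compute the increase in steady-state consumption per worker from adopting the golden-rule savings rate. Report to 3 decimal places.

Capital per worker breaks even when investment replaces (n + δ)·k; here n + δ = 0.077.
Current steady state (s = 0.17): k* = (0.17/0.077)^(1/0.68) ≈ 3.2049, y* = 3.2049^0.32 ≈ 1.4517, c* = (1−0.17)·1.4517 ≈ 1.2049.
Maximizing c = f(k) − (n+δ)·k gives f'(k) = n+δ, i.e. 0.32·k^(0.32−1) = 0.077, so k_gold = (0.32/0.077)^(1/0.68) ≈ 8.1244.
y_gold = 8.1244^0.32 ≈ 1.9549, c_gold = y_gold − 0.077·k_gold ≈ 1.3294.
Gain: Δc = 1.3294 − 1.2049 ≈ 0.1245.

Δc ≈ 0.124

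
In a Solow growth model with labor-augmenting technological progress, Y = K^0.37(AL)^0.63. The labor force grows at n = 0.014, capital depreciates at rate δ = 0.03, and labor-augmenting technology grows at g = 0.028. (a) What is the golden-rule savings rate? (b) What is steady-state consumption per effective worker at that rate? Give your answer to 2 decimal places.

(a) s_gold = 0.37; (b) c_gold ≈ 1.65

Break-even investment rate: n + g + δ = 0.014 + 0.028 + 0.03 = 0.072.
For Cobb-Douglas, s_gold equals capital's share: s_gold = 0.37.
At the golden rule the marginal product of capital equals n+g+δ: 0.37·k^(0.37−1) = 0.072. Solving, k_gold = (0.37/0.072)^(1/0.63) ≈ 13.4389.
y_gold = 13.4389^0.37 ≈ 2.6151; c_gold = (1−0.37)·y_gold ≈ 1.6475.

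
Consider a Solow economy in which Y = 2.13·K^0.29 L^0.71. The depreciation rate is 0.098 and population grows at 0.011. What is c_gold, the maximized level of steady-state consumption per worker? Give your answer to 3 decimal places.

c_gold ≈ 3.071

Capital per worker breaks even when investment replaces (n + δ)·k; here n + δ = 0.109.
Setting f'(k) = n+δ gives 0.29·2.13·k^(0.29−1) = 0.109, hence k_gold = (0.29·2.13/0.109)^(1/0.71) ≈ 11.5095.
y_gold = 2.13·11.5095^0.29 ≈ 4.3260.
c_gold = y_gold − (n+δ)·k_gold = 4.3260 − 0.109·11.5095 ≈ 3.0715.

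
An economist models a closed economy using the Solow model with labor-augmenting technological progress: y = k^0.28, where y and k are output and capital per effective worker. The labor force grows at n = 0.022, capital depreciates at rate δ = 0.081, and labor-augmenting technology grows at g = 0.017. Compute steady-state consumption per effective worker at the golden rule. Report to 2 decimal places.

c_gold ≈ 1.00

The effective depreciation rate is n + g + δ = 0.022 + 0.017 + 0.081 = 0.12.
Setting f'(k) = n+g+δ gives 0.28·k^(0.28−1) = 0.12, hence k_gold = (0.28/0.12)^(1/0.72) ≈ 3.2440.
y_gold = 3.2440^0.28 ≈ 1.3903.
c_gold = y_gold − (n+g+δ)·k_gold = 1.3903 − 0.12·3.2440 ≈ 1.0010.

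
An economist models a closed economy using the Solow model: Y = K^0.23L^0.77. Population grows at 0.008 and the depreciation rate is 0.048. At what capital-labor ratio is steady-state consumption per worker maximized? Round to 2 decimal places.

Break-even investment rate: n + δ = 0.008 + 0.048 = 0.056.
Setting f'(k) = n+δ gives 0.23·k^(0.23−1) = 0.056, hence k_gold = (0.23/0.056)^(1/0.77) ≈ 6.2633.

k_gold ≈ 6.26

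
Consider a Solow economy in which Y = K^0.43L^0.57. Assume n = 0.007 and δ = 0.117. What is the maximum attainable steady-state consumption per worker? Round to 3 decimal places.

n + δ = 0.007 + 0.117 = 0.124.
Golden rule sets MPK = n+δ: 0.43·k^(0.43−1) = 0.124, so k_gold = (0.43/0.124)^(1/0.57) ≈ 8.8603.
y_gold = 8.8603^0.43 ≈ 2.5551.
c_gold = y_gold − (n+δ)·k_gold = 2.5551 − 0.124·8.8603 ≈ 1.4564.

c_gold ≈ 1.456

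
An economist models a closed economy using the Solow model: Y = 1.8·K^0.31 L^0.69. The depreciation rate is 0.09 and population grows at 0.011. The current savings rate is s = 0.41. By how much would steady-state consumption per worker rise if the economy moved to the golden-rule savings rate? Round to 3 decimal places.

Δc ≈ 0.082

Capital per worker breaks even when investment replaces (n + δ)·k; here n + δ = 0.101.
Current steady state (s = 0.41): k* = (0.41·1.8/0.101)^(1/0.69) ≈ 17.8562, y* = 1.8·17.8562^0.31 ≈ 4.3987, c* = (1−0.41)·4.3987 ≈ 2.5953.
Golden rule sets MPK = n+δ: 0.31·1.8·k^(0.31−1) = 0.101, so k_gold = (0.31·1.8/0.101)^(1/0.69) ≈ 11.9074.
y_gold = 1.8·11.9074^0.31 ≈ 3.8795, c_gold = y_gold − 0.101·k_gold ≈ 2.6769.
Gain: Δc = 2.6769 − 2.5953 ≈ 0.0816.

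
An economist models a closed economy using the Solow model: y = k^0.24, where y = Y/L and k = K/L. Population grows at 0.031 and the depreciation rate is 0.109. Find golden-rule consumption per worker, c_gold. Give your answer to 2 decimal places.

c_gold ≈ 0.90

The effective depreciation rate is n + δ = 0.031 + 0.109 = 0.14.
Setting f'(k) = n+δ gives 0.24·k^(0.24−1) = 0.14, hence k_gold = (0.24/0.14)^(1/0.76) ≈ 2.0324.
y_gold = 2.0324^0.24 ≈ 1.1856.
c_gold = y_gold − (n+δ)·k_gold = 1.1856 − 0.14·2.0324 ≈ 0.9010.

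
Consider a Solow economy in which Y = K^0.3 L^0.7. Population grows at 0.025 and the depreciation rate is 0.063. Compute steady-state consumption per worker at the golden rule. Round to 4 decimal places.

Capital per worker breaks even when investment replaces (n + δ)·k; here n + δ = 0.088.
Golden rule sets MPK = n+δ: 0.3·k^(0.3−1) = 0.088, so k_gold = (0.3/0.088)^(1/0.7) ≈ 5.7665.
y_gold = 5.7665^0.3 ≈ 1.6915.
c_gold = y_gold − (n+δ)·k_gold = 1.6915 − 0.088·5.7665 ≈ 1.1841.

c_gold ≈ 1.1841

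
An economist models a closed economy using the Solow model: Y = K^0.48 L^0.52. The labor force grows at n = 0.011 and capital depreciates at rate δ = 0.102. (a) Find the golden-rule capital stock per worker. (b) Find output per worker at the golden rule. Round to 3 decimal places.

Capital per worker breaks even when investment replaces (n + δ)·k; here n + δ = 0.113.
Golden rule sets MPK = n+δ: 0.48·k^(0.48−1) = 0.113, so k_gold = (0.48/0.113)^(1/0.52) ≈ 16.1438.
y_gold = 16.1438^0.48 ≈ 3.8005.

(a) k_gold ≈ 16.144; (b) y_gold ≈ 3.801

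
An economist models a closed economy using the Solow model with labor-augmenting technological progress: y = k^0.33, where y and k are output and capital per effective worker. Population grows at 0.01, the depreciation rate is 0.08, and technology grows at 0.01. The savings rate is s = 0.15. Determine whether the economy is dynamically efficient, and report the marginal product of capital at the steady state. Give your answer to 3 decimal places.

dynamically efficient; MPK ≈ 0.220

Break-even investment rate: n + g + δ = 0.01 + 0.01 + 0.08 = 0.1.
Steady-state k*: s·k^0.33 = 0.1·k gives k* = (0.15/0.1)^(1/0.67) ≈ 1.8316.
MPK = 0.33·1.8316^(-0.67) ≈ 0.2200.
MPK > n+g+δ = 0.1, so the economy is dynamically efficient (under-saving).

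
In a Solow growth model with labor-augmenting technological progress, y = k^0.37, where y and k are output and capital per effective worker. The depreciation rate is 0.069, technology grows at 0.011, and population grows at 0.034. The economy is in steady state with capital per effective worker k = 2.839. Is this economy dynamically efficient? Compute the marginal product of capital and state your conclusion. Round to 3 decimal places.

dynamically efficient; MPK ≈ 0.192

Break-even investment rate: n + g + δ = 0.034 + 0.011 + 0.069 = 0.114.
MPK = 0.37·k^(0.37−1) = 0.37·2.839^(-0.63) ≈ 0.1917.
MPK > 0.114, so the economy is dynamically efficient (under-saving).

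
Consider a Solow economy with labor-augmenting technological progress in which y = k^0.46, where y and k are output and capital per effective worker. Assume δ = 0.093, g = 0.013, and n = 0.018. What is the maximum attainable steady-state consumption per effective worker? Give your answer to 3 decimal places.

c_gold ≈ 1.650

Break-even investment rate: n + g + δ = 0.018 + 0.013 + 0.093 = 0.124.
At the golden rule the marginal product of capital equals n+g+δ: 0.46·k^(0.46−1) = 0.124. Solving, k_gold = (0.46/0.124)^(1/0.54) ≈ 11.3325.
y_gold = 11.3325^0.46 ≈ 3.0549.
c_gold = y_gold − (n+g+δ)·k_gold = 3.0549 − 0.124·11.3325 ≈ 1.6496.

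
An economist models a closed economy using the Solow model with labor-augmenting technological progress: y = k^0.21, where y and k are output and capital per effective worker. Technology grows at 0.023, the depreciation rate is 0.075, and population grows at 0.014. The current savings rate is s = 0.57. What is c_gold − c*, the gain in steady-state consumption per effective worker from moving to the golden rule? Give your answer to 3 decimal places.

Δc ≈ 0.271

The effective depreciation rate is n + g + δ = 0.014 + 0.023 + 0.075 = 0.112.
Current steady state (s = 0.57): k* = (0.57/0.112)^(1/0.79) ≈ 7.8434, y* = 7.8434^0.21 ≈ 1.5412, c* = (1−0.57)·1.5412 ≈ 0.6627.
At the golden rule the marginal product of capital equals n+g+δ: 0.21·k^(0.21−1) = 0.112. Solving, k_gold = (0.21/0.112)^(1/0.79) ≈ 2.2160.
y_gold = 2.2160^0.21 ≈ 1.1819, c_gold = y_gold − 0.112·k_gold ≈ 0.9337.
Gain: Δc = 0.9337 − 0.6627 ≈ 0.2710.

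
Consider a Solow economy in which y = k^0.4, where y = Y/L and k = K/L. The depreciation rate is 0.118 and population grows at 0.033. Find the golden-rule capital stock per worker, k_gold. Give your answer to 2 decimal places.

k_gold ≈ 5.07

Capital per worker breaks even when investment replaces (n + δ)·k; here n + δ = 0.151.
Maximizing c = f(k) − (n+δ)·k gives f'(k) = n+δ, i.e. 0.4·k^(0.4−1) = 0.151, so k_gold = (0.4/0.151)^(1/0.6) ≈ 5.0715.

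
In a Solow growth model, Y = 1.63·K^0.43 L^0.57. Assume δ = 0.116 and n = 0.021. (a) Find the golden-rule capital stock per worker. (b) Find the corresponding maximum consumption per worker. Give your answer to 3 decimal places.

n + δ = 0.021 + 0.116 = 0.137.
Setting f'(k) = n+δ gives 0.43·1.63·k^(0.43−1) = 0.137, hence k_gold = (0.43·1.63/0.137)^(1/0.57) ≈ 17.5286.
y_gold = 1.63·17.5286^0.43 ≈ 5.5847; c_gold = y_gold − 0.137·k_gold ≈ 3.1833.

(a) k_gold ≈ 17.529; (b) c_gold ≈ 3.183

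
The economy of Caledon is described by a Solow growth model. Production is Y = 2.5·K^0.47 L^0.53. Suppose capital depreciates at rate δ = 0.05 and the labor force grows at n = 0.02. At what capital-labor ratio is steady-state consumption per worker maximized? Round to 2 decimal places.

k_gold ≈ 204.74

n + δ = 0.02 + 0.05 = 0.07.
At the golden rule the marginal product of capital equals n+δ: 0.47·2.5·k^(0.47−1) = 0.07. Solving, k_gold = (0.47·2.5/0.07)^(1/0.53) ≈ 204.7421.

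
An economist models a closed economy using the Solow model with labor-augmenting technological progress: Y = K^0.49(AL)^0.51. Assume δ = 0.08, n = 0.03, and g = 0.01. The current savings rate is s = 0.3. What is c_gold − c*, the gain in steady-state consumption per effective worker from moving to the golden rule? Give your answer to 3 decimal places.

Δc ≈ 0.282

Break-even investment rate: n + g + δ = 0.03 + 0.01 + 0.08 = 0.12.
Current steady state (s = 0.3): k* = (0.3/0.12)^(1/0.51) ≈ 6.0294, y* = 6.0294^0.49 ≈ 2.4118, c* = (1−0.3)·2.4118 ≈ 1.6882.
Maximizing c = f(k) − (n+g+δ)·k gives f'(k) = n+g+δ, i.e. 0.49·k^(0.49−1) = 0.12, so k_gold = (0.49/0.12)^(1/0.51) ≈ 15.7786.
y_gold = 15.7786^0.49 ≈ 3.8641, c_gold = y_gold − 0.12·k_gold ≈ 1.9707.
Gain: Δc = 1.9707 − 1.6882 ≈ 0.2825.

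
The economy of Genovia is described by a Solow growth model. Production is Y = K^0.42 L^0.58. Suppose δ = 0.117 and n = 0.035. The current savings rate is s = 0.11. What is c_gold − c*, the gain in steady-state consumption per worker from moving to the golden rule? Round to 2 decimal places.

Δc ≈ 0.51

n + δ = 0.035 + 0.117 = 0.152.
Current steady state (s = 0.11): k* = (0.11/0.152)^(1/0.58) ≈ 0.5726, y* = 0.5726^0.42 ≈ 0.7912, c* = (1−0.11)·0.7912 ≈ 0.7042.
Golden rule sets MPK = n+δ: 0.42·k^(0.42−1) = 0.152, so k_gold = (0.42/0.152)^(1/0.58) ≈ 5.7683.
y_gold = 5.7683^0.42 ≈ 2.0876, c_gold = y_gold − 0.152·k_gold ≈ 1.2108.
Gain: Δc = 1.2108 − 0.7042 ≈ 0.5066.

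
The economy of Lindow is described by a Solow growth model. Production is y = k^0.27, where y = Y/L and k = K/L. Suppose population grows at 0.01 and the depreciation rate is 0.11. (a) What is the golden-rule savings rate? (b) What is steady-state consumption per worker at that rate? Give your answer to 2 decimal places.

(a) s_gold = 0.27; (b) c_gold ≈ 0.99

n + δ = 0.01 + 0.11 = 0.12.
For Cobb-Douglas, s_gold equals capital's share: s_gold = 0.27.
At the golden rule the marginal product of capital equals n+δ: 0.27·k^(0.27−1) = 0.12. Solving, k_gold = (0.27/0.12)^(1/0.73) ≈ 3.0370.
y_gold = 3.0370^0.27 ≈ 1.3498; c_gold = (1−0.27)·y_gold ≈ 0.9853.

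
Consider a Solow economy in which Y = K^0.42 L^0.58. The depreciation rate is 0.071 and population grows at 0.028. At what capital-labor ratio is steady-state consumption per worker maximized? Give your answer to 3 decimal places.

k_gold ≈ 12.081

The effective depreciation rate is n + δ = 0.028 + 0.071 = 0.099.
Golden rule sets MPK = n+δ: 0.42·k^(0.42−1) = 0.099, so k_gold = (0.42/0.099)^(1/0.58) ≈ 12.0807.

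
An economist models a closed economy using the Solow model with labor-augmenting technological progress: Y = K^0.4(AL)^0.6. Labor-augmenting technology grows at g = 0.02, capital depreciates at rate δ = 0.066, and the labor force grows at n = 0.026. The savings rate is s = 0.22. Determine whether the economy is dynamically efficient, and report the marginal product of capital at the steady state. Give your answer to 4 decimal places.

dynamically efficient; MPK ≈ 0.2036

Break-even investment rate: n + g + δ = 0.026 + 0.02 + 0.066 = 0.112.
Steady-state k*: s·k^0.4 = 0.112·k gives k* = (0.22/0.112)^(1/0.6) ≈ 3.0809.
MPK = 0.4·3.0809^(-0.6) ≈ 0.2036.
MPK > n+g+δ = 0.112, so the economy is dynamically efficient (under-saving).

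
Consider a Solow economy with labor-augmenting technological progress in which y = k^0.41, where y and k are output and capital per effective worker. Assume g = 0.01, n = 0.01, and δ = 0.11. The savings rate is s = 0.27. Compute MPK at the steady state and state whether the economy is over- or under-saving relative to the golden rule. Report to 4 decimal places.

Capital per effective worker breaks even when investment replaces (n + g + δ)·k; here n + g + δ = 0.13.
Steady-state k*: s·k^0.41 = 0.13·k gives k* = (0.27/0.13)^(1/0.59) ≈ 3.4514.
MPK = 0.41·3.4514^(-0.59) ≈ 0.1974.
MPK > n+g+δ = 0.13, so the economy is dynamically efficient (under-saving).

under-saving; MPK ≈ 0.1974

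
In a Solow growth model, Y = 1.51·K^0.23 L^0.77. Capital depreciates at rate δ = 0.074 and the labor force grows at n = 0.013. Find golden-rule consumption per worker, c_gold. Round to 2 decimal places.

c_gold ≈ 1.76

Capital per worker breaks even when investment replaces (n + δ)·k; here n + δ = 0.087.
At the golden rule the marginal product of capital equals n+δ: 0.23·1.51·k^(0.23−1) = 0.087. Solving, k_gold = (0.23·1.51/0.087)^(1/0.77) ≈ 6.0362.
y_gold = 1.51·6.0362^0.23 ≈ 2.2832.
c_gold = y_gold − (n+δ)·k_gold = 2.2832 − 0.087·6.0362 ≈ 1.7581.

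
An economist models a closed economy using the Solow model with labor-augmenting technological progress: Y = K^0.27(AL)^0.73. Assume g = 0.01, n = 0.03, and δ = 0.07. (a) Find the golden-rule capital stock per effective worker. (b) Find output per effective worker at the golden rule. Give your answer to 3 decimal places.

Break-even investment rate: n + g + δ = 0.03 + 0.01 + 0.07 = 0.11.
Golden rule sets MPK = n+g+δ: 0.27·k^(0.27−1) = 0.11, so k_gold = (0.27/0.11)^(1/0.73) ≈ 3.4214.
y_gold = 3.4214^0.27 ≈ 1.3939.

(a) k_gold ≈ 3.421; (b) y_gold ≈ 1.394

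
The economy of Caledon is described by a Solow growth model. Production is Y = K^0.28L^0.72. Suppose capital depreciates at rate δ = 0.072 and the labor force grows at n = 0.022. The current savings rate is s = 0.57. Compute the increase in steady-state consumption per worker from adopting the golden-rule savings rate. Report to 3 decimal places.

Δc ≈ 0.234

Capital per worker breaks even when investment replaces (n + δ)·k; here n + δ = 0.094.
Current steady state (s = 0.57): k* = (0.57/0.094)^(1/0.72) ≈ 12.2222, y* = 12.2222^0.28 ≈ 2.0156, c* = (1−0.57)·2.0156 ≈ 0.8667.
At the golden rule the marginal product of capital equals n+δ: 0.28·k^(0.28−1) = 0.094. Solving, k_gold = (0.28/0.094)^(1/0.72) ≈ 4.5538.
y_gold = 4.5538^0.28 ≈ 1.5288, c_gold = y_gold − 0.094·k_gold ≈ 1.1007.
Gain: Δc = 1.1007 − 0.8667 ≈ 0.2340.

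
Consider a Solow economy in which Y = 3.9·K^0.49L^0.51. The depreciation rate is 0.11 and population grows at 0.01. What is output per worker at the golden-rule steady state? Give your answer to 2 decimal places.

The effective depreciation rate is n + δ = 0.01 + 0.11 = 0.12.
Golden rule sets MPK = n+δ: 0.49·3.9·k^(0.49−1) = 0.12, so k_gold = (0.49·3.9/0.12)^(1/0.51) ≈ 227.5194.
Output: y_gold = 3.9·k_gold^0.49 = 3.9·227.5194^0.49 ≈ 55.7190.

y_gold ≈ 55.72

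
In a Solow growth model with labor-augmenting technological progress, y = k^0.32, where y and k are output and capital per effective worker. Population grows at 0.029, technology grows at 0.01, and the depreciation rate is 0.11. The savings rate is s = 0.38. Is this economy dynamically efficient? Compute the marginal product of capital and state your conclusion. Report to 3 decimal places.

n + g + δ = 0.029 + 0.01 + 0.11 = 0.149.
Steady-state k*: s·k^0.32 = 0.149·k gives k* = (0.38/0.149)^(1/0.68) ≈ 3.9622.
MPK = 0.32·3.9622^(-0.68) ≈ 0.1255.
MPK < n+g+δ = 0.149, so the economy is dynamically inefficient (over-saving).

dynamically inefficient; MPK ≈ 0.125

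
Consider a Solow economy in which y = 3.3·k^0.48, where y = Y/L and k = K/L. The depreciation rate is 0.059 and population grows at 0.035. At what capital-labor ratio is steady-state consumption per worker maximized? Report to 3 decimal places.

Break-even investment rate: n + δ = 0.035 + 0.059 = 0.094.
Golden rule sets MPK = n+δ: 0.48·3.3·k^(0.48−1) = 0.094, so k_gold = (0.48·3.3/0.094)^(1/0.52) ≈ 228.5066.

k_gold ≈ 228.507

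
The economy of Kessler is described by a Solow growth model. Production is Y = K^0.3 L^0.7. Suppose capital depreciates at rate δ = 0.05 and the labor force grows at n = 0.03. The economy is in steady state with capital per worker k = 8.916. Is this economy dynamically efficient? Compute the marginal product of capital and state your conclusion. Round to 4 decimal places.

Capital per worker breaks even when investment replaces (n + δ)·k; here n + δ = 0.08.
MPK = 0.3·k^(0.3−1) = 0.3·8.916^(-0.7) ≈ 0.0649.
MPK < 0.08, so the economy is dynamically inefficient (over-saving).

dynamically inefficient; MPK ≈ 0.0649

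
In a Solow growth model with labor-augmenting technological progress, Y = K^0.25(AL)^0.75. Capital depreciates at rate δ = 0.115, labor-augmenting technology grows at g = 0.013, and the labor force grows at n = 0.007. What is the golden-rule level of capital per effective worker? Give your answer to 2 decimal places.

n + g + δ = 0.007 + 0.013 + 0.115 = 0.135.
Setting f'(k) = n+g+δ gives 0.25·k^(0.25−1) = 0.135, hence k_gold = (0.25/0.135)^(1/0.75) ≈ 2.2741.

k_gold ≈ 2.27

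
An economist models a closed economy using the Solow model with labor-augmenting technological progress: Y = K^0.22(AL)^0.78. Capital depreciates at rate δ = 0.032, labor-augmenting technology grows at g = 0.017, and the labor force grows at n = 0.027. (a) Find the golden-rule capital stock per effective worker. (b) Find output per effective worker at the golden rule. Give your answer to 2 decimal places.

(a) k_gold ≈ 3.91; (b) y_gold ≈ 1.35

The effective depreciation rate is n + g + δ = 0.027 + 0.017 + 0.032 = 0.076.
At the golden rule the marginal product of capital equals n+g+δ: 0.22·k^(0.22−1) = 0.076. Solving, k_gold = (0.22/0.076)^(1/0.78) ≈ 3.9067.
y_gold = 3.9067^0.22 ≈ 1.3496.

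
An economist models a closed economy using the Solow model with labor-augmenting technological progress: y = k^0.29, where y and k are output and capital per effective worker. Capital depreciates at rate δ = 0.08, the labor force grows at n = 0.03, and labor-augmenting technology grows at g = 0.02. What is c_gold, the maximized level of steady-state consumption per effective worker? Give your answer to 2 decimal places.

c_gold ≈ 0.99

Break-even investment rate: n + g + δ = 0.03 + 0.02 + 0.08 = 0.13.
At the golden rule the marginal product of capital equals n+g+δ: 0.29·k^(0.29−1) = 0.13. Solving, k_gold = (0.29/0.13)^(1/0.71) ≈ 3.0959.
y_gold = 3.0959^0.29 ≈ 1.3878.
c_gold = y_gold − (n+g+δ)·k_gold = 1.3878 − 0.13·3.0959 ≈ 0.9853.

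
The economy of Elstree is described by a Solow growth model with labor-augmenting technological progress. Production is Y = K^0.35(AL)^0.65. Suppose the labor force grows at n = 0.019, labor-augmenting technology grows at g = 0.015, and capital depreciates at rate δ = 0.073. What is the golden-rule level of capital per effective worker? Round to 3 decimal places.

k_gold ≈ 6.192

Break-even investment rate: n + g + δ = 0.019 + 0.015 + 0.073 = 0.107.
Setting f'(k) = n+g+δ gives 0.35·k^(0.35−1) = 0.107, hence k_gold = (0.35/0.107)^(1/0.65) ≈ 6.1919.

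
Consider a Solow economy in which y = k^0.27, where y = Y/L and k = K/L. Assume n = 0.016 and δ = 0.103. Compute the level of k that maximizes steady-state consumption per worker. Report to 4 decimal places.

Break-even investment rate: n + δ = 0.016 + 0.103 = 0.119.
Maximizing c = f(k) − (n+δ)·k gives f'(k) = n+δ, i.e. 0.27·k^(0.27−1) = 0.119, so k_gold = (0.27/0.119)^(1/0.73) ≈ 3.0720.

k_gold ≈ 3.0720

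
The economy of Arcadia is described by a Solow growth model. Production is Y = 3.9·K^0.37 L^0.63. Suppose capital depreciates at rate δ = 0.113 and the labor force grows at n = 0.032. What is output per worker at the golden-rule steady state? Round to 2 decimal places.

Break-even investment rate: n + δ = 0.032 + 0.113 = 0.145.
Golden rule sets MPK = n+δ: 0.37·3.9·k^(0.37−1) = 0.145, so k_gold = (0.37·3.9/0.145)^(1/0.63) ≈ 38.3677.
Output: y_gold = 3.9·k_gold^0.37 = 3.9·38.3677^0.37 ≈ 15.0360.

y_gold ≈ 15.04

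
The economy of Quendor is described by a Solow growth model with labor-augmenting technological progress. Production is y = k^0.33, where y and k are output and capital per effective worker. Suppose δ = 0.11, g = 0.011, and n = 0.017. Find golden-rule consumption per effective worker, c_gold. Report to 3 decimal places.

Capital per effective worker breaks even when investment replaces (n + g + δ)·k; here n + g + δ = 0.138.
At the golden rule the marginal product of capital equals n+g+δ: 0.33·k^(0.33−1) = 0.138. Solving, k_gold = (0.33/0.138)^(1/0.67) ≈ 3.6739.
y_gold = 3.6739^0.33 ≈ 1.5364.
c_gold = y_gold − (n+g+δ)·k_gold = 1.5364 − 0.138·3.6739 ≈ 1.0294.

c_gold ≈ 1.029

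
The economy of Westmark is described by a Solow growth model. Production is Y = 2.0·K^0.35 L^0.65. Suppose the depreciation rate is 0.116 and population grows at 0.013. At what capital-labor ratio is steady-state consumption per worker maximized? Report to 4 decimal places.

k_gold ≈ 13.4900

Capital per worker breaks even when investment replaces (n + δ)·k; here n + δ = 0.129.
Setting f'(k) = n+δ gives 0.35·2.0·k^(0.35−1) = 0.129, hence k_gold = (0.35·2.0/0.129)^(1/0.65) ≈ 13.4900.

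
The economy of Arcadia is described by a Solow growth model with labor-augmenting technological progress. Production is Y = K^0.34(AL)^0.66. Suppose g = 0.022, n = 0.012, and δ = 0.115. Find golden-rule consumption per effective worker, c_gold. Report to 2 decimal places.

c_gold ≈ 1.01

The effective depreciation rate is n + g + δ = 0.012 + 0.022 + 0.115 = 0.149.
Maximizing c = f(k) − (n+g+δ)·k gives f'(k) = n+g+δ, i.e. 0.34·k^(0.34−1) = 0.149, so k_gold = (0.34/0.149)^(1/0.66) ≈ 3.4903.
y_gold = 3.4903^0.34 ≈ 1.5296.
c_gold = y_gold − (n+g+δ)·k_gold = 1.5296 − 0.149·3.4903 ≈ 1.0095.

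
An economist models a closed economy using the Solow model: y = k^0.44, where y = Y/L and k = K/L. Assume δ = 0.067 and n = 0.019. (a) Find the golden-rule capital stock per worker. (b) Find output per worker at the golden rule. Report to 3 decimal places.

Break-even investment rate: n + δ = 0.019 + 0.067 = 0.086.
Setting f'(k) = n+δ gives 0.44·k^(0.44−1) = 0.086, hence k_gold = (0.44/0.086)^(1/0.56) ≈ 18.4497.
y_gold = 18.4497^0.44 ≈ 3.6061.

(a) k_gold ≈ 18.450; (b) y_gold ≈ 3.606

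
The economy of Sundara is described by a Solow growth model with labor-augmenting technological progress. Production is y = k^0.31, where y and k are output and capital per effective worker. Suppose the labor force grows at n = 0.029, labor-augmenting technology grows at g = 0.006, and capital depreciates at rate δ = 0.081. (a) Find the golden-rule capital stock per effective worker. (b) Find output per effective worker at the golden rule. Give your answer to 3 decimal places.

The effective depreciation rate is n + g + δ = 0.029 + 0.006 + 0.081 = 0.116.
At the golden rule the marginal product of capital equals n+g+δ: 0.31·k^(0.31−1) = 0.116. Solving, k_gold = (0.31/0.116)^(1/0.69) ≈ 4.1562.
y_gold = 4.1562^0.31 ≈ 1.5552.

(a) k_gold ≈ 4.156; (b) y_gold ≈ 1.555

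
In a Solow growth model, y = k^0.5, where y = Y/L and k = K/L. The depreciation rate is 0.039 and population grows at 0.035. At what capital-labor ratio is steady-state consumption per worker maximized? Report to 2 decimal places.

k_gold ≈ 45.65

The effective depreciation rate is n + δ = 0.035 + 0.039 = 0.074.
At the golden rule the marginal product of capital equals n+δ: 0.5·k^(0.5−1) = 0.074. Solving, k_gold = (0.5/0.074)^(1/0.5) ≈ 45.6538.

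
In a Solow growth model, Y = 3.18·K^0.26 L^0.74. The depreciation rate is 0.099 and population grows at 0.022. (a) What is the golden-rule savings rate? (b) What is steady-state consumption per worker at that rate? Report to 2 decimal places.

The effective depreciation rate is n + δ = 0.022 + 0.099 = 0.121.
For Cobb-Douglas, s_gold equals capital's share: s_gold = 0.26.
Golden rule sets MPK = n+δ: 0.26·3.18·k^(0.26−1) = 0.121, so k_gold = (0.26·3.18/0.121)^(1/0.74) ≈ 13.4233.
y_gold = 3.18·13.4233^0.26 ≈ 6.2470; c_gold = (1−0.26)·y_gold ≈ 4.6228.

(a) s_gold = 0.26; (b) c_gold ≈ 4.62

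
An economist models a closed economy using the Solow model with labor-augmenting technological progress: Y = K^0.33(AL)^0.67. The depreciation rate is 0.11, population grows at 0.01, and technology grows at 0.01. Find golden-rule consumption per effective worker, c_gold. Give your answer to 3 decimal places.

n + g + δ = 0.01 + 0.01 + 0.11 = 0.13.
Golden rule sets MPK = n+g+δ: 0.33·k^(0.33−1) = 0.13, so k_gold = (0.33/0.13)^(1/0.67) ≈ 4.0164.
y_gold = 4.0164^0.33 ≈ 1.5822.
c_gold = y_gold − (n+g+δ)·k_gold = 1.5822 − 0.13·4.0164 ≈ 1.0601.

c_gold ≈ 1.060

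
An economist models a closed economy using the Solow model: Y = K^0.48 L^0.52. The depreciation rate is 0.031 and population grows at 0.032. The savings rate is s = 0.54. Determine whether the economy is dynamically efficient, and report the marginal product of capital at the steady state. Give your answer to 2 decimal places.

The effective depreciation rate is n + δ = 0.032 + 0.031 = 0.063.
Steady-state k*: s·k^0.48 = 0.063·k gives k* = (0.54/0.063)^(1/0.52) ≈ 62.2778.
MPK = 0.48·62.2778^(-0.52) ≈ 0.0560.
MPK < n+δ = 0.063, so the economy is dynamically inefficient (over-saving).

dynamically inefficient; MPK ≈ 0.06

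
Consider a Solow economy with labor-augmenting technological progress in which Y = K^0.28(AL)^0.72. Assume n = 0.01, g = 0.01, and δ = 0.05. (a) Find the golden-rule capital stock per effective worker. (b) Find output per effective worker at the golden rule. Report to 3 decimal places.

Capital per effective worker breaks even when investment replaces (n + g + δ)·k; here n + g + δ = 0.07.
At the golden rule the marginal product of capital equals n+g+δ: 0.28·k^(0.28−1) = 0.07. Solving, k_gold = (0.28/0.07)^(1/0.72) ≈ 6.8580.
y_gold = 6.8580^0.28 ≈ 1.7145.

(a) k_gold ≈ 6.858; (b) y_gold ≈ 1.714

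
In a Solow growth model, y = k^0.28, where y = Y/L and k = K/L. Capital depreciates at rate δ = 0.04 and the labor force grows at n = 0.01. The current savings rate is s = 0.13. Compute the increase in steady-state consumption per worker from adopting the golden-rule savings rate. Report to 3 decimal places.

Capital per worker breaks even when investment replaces (n + δ)·k; here n + δ = 0.05.
Current steady state (s = 0.13): k* = (0.13/0.05)^(1/0.72) ≈ 3.7701, y* = 3.7701^0.28 ≈ 1.4500, c* = (1−0.13)·1.4500 ≈ 1.2615.
Setting f'(k) = n+δ gives 0.28·k^(0.28−1) = 0.05, hence k_gold = (0.28/0.05)^(1/0.72) ≈ 10.9433.
y_gold = 10.9433^0.28 ≈ 1.9542, c_gold = y_gold − 0.05·k_gold ≈ 1.4070.
Gain: Δc = 1.4070 − 1.2615 ≈ 0.1455.

Δc ≈ 0.145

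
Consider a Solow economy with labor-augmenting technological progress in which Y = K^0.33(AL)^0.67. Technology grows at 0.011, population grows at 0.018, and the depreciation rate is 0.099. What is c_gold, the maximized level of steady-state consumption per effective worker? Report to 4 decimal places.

c_gold ≈ 1.0682

n + g + δ = 0.018 + 0.011 + 0.099 = 0.128.
Golden rule sets MPK = n+g+δ: 0.33·k^(0.33−1) = 0.128, so k_gold = (0.33/0.128)^(1/0.67) ≈ 4.1104.
y_gold = 4.1104^0.33 ≈ 1.5943.
c_gold = y_gold − (n+g+δ)·k_gold = 1.5943 − 0.128·4.1104 ≈ 1.0682.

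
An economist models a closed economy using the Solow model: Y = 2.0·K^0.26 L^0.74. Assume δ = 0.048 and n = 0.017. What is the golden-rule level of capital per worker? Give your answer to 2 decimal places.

k_gold ≈ 16.61

Capital per worker breaks even when investment replaces (n + δ)·k; here n + δ = 0.065.
Golden rule sets MPK = n+δ: 0.26·2.0·k^(0.26−1) = 0.065, so k_gold = (0.26·2.0/0.065)^(1/0.74) ≈ 16.6109.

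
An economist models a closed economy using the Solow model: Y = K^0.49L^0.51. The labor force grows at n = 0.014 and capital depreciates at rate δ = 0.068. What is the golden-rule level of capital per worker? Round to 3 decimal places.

The effective depreciation rate is n + δ = 0.014 + 0.068 = 0.082.
Golden rule sets MPK = n+δ: 0.49·k^(0.49−1) = 0.082, so k_gold = (0.49/0.082)^(1/0.51) ≈ 33.2903.

k_gold ≈ 33.290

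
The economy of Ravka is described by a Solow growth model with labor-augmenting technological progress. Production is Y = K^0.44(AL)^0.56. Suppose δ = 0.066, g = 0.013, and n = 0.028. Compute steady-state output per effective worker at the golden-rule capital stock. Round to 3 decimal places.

The effective depreciation rate is n + g + δ = 0.028 + 0.013 + 0.066 = 0.107.
Maximizing c = f(k) − (n+g+δ)·k gives f'(k) = n+g+δ, i.e. 0.44·k^(0.44−1) = 0.107, so k_gold = (0.44/0.107)^(1/0.56) ≈ 12.4897.
Output: y_gold = k_gold^0.44 = 12.4897^0.44 ≈ 3.0373.

y_gold ≈ 3.037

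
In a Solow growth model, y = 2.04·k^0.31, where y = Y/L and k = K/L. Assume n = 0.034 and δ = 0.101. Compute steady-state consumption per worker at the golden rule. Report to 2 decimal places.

c_gold ≈ 2.82

n + δ = 0.034 + 0.101 = 0.135.
Setting f'(k) = n+δ gives 0.31·2.04·k^(0.31−1) = 0.135, hence k_gold = (0.31·2.04/0.135)^(1/0.69) ≈ 9.3749.
y_gold = 2.04·9.3749^0.31 ≈ 4.0826.
c_gold = y_gold − (n+δ)·k_gold = 4.0826 − 0.135·9.3749 ≈ 2.8170.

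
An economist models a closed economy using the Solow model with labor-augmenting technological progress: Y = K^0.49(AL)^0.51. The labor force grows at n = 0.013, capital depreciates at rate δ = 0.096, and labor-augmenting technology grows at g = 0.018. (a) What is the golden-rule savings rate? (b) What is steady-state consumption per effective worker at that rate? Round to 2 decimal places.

The effective depreciation rate is n + g + δ = 0.013 + 0.018 + 0.096 = 0.127.
For Cobb-Douglas, s_gold equals capital's share: s_gold = 0.49.
Setting f'(k) = n+g+δ gives 0.49·k^(0.49−1) = 0.127, hence k_gold = (0.49/0.127)^(1/0.51) ≈ 14.1185.
y_gold = 14.1185^0.49 ≈ 3.6593; c_gold = (1−0.49)·y_gold ≈ 1.8662.

(a) s_gold = 0.49; (b) c_gold ≈ 1.87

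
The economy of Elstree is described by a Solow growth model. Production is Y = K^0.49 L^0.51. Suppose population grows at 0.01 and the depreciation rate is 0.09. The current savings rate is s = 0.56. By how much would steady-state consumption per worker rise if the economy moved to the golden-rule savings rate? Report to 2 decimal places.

Δc ≈ 0.04

The effective depreciation rate is n + δ = 0.01 + 0.09 = 0.1.
Current steady state (s = 0.56): k* = (0.56/0.1)^(1/0.51) ≈ 29.3113, y* = 29.3113^0.49 ≈ 5.2342, c* = (1−0.56)·5.2342 ≈ 2.3030.
At the golden rule the marginal product of capital equals n+δ: 0.49·k^(0.49−1) = 0.1. Solving, k_gold = (0.49/0.1)^(1/0.51) ≈ 22.5593.
y_gold = 22.5593^0.49 ≈ 4.6039, c_gold = y_gold − 0.1·k_gold ≈ 2.3480.
Gain: Δc = 2.3480 − 2.3030 ≈ 0.0450.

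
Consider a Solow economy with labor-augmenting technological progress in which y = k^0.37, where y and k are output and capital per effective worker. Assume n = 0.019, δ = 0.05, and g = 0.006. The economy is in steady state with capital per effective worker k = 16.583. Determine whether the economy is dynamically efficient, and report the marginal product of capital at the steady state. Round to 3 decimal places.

dynamically inefficient; MPK ≈ 0.063

n + g + δ = 0.019 + 0.006 + 0.05 = 0.075.
MPK = 0.37·k^(0.37−1) = 0.37·16.583^(-0.63) ≈ 0.0631.
MPK < 0.075, so the economy is dynamically inefficient (over-saving).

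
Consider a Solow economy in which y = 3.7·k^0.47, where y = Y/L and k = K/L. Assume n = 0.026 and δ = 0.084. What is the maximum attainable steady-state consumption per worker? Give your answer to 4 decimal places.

Capital per worker breaks even when investment replaces (n + δ)·k; here n + δ = 0.11.
At the golden rule the marginal product of capital equals n+δ: 0.47·3.7·k^(0.47−1) = 0.11. Solving, k_gold = (0.47·3.7/0.11)^(1/0.53) ≈ 182.8473.
y_gold = 3.7·182.8473^0.47 ≈ 42.7940.
c_gold = y_gold − (n+δ)·k_gold = 42.7940 − 0.11·182.8473 ≈ 22.6808.

c_gold ≈ 22.6808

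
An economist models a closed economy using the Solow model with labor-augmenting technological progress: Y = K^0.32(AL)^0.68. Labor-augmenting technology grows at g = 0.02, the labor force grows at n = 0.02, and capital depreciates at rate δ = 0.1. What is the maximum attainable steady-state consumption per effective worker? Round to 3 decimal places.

Capital per effective worker breaks even when investment replaces (n + g + δ)·k; here n + g + δ = 0.14.
Golden rule sets MPK = n+g+δ: 0.32·k^(0.32−1) = 0.14, so k_gold = (0.32/0.14)^(1/0.68) ≈ 3.3727.
y_gold = 3.3727^0.32 ≈ 1.4755.
c_gold = y_gold − (n+g+δ)·k_gold = 1.4755 − 0.14·3.3727 ≈ 1.0034.

c_gold ≈ 1.003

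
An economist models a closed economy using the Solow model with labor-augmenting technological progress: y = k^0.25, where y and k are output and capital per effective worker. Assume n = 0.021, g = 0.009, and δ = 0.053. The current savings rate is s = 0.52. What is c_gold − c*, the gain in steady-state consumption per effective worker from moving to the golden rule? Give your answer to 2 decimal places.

Capital per effective worker breaks even when investment replaces (n + g + δ)·k; here n + g + δ = 0.083.
Current steady state (s = 0.52): k* = (0.52/0.083)^(1/0.75) ≈ 11.5496, y* = 11.5496^0.25 ≈ 1.8435, c* = (1−0.52)·1.8435 ≈ 0.8849.
Maximizing c = f(k) − (n+g+δ)·k gives f'(k) = n+g+δ, i.e. 0.25·k^(0.25−1) = 0.083, so k_gold = (0.25/0.083)^(1/0.75) ≈ 4.3499.
y_gold = 4.3499^0.25 ≈ 1.4442, c_gold = y_gold − 0.083·k_gold ≈ 1.0831.
Gain: Δc = 1.0831 − 0.8849 ≈ 0.1983.

Δc ≈ 0.20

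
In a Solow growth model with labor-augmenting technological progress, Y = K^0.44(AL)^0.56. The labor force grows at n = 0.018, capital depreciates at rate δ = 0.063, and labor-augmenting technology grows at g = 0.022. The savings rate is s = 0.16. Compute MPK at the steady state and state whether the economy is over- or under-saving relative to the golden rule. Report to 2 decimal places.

under-saving; MPK ≈ 0.28

n + g + δ = 0.018 + 0.022 + 0.063 = 0.103.
Steady-state k*: s·k^0.44 = 0.103·k gives k* = (0.16/0.103)^(1/0.56) ≈ 2.1957.
MPK = 0.44·2.1957^(-0.56) ≈ 0.2832.
MPK > n+g+δ = 0.103, so the economy is dynamically efficient (under-saving).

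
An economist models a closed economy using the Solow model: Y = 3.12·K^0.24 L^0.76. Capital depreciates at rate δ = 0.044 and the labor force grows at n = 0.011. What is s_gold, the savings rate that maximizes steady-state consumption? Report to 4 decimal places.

The effective depreciation rate is n + δ = 0.011 + 0.044 = 0.055.
At the golden rule MPK = n+δ, and in any Cobb-Douglas steady state s = (n+δ)·k/y = MPK·k/y = capital's share 0.24.

s_gold = 0.2400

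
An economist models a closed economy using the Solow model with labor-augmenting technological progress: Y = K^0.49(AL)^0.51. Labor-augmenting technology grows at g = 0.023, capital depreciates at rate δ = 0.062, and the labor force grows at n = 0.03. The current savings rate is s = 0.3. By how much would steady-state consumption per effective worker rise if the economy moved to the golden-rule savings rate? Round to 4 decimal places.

The effective depreciation rate is n + g + δ = 0.03 + 0.023 + 0.062 = 0.115.
Current steady state (s = 0.3): k* = (0.3/0.115)^(1/0.51) ≈ 6.5542, y* = 6.5542^0.49 ≈ 2.5124, c* = (1−0.3)·2.5124 ≈ 1.7587.
Setting f'(k) = n+g+δ gives 0.49·k^(0.49−1) = 0.115, hence k_gold = (0.49/0.115)^(1/0.51) ≈ 17.1518.
y_gold = 17.1518^0.49 ≈ 4.0254, c_gold = y_gold − 0.115·k_gold ≈ 2.0530.
Gain: Δc = 2.0530 − 1.7587 ≈ 0.2943.

Δc ≈ 0.2943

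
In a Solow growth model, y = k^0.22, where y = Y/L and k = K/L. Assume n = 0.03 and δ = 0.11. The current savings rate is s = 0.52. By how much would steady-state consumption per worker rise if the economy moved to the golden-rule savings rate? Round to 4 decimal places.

Δc ≈ 0.1911

n + δ = 0.03 + 0.11 = 0.14.
Current steady state (s = 0.52): k* = (0.52/0.14)^(1/0.78) ≈ 5.3779, y* = 5.3779^0.22 ≈ 1.4479, c* = (1−0.52)·1.4479 ≈ 0.6950.
At the golden rule the marginal product of capital equals n+δ: 0.22·k^(0.22−1) = 0.14. Solving, k_gold = (0.22/0.14)^(1/0.78) ≈ 1.7851.
y_gold = 1.7851^0.22 ≈ 1.1360, c_gold = y_gold − 0.14·k_gold ≈ 0.8861.
Gain: Δc = 0.8861 − 0.6950 ≈ 0.1911.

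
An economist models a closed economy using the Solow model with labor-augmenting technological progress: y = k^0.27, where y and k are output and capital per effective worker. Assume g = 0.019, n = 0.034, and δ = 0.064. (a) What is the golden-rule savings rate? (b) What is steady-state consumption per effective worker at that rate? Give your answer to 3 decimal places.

Capital per effective worker breaks even when investment replaces (n + g + δ)·k; here n + g + δ = 0.117.
For Cobb-Douglas, s_gold equals capital's share: s_gold = 0.27.
At the golden rule the marginal product of capital equals n+g+δ: 0.27·k^(0.27−1) = 0.117. Solving, k_gold = (0.27/0.117)^(1/0.73) ≈ 3.1442.
y_gold = 3.1442^0.27 ≈ 1.3625; c_gold = (1−0.27)·y_gold ≈ 0.9946.

(a) s_gold = 0.270; (b) c_gold ≈ 0.995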